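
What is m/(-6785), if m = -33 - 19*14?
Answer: 13/295 ≈ 0.044068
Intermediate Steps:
m = -299 (m = -33 - 266 = -299)
m/(-6785) = -299/(-6785) = -299*(-1/6785) = 13/295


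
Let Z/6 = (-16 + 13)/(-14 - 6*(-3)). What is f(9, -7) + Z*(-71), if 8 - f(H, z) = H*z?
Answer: 781/2 ≈ 390.50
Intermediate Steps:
f(H, z) = 8 - H*z
Z = -9/2 (Z = 6*((-16 + 13)/(-14 - 6*(-3))) = 6*(-3/(-14 + 18)) = 6*(-3/4) = 6*(-3*¼) = 6*(-¾) = -9/2 ≈ -4.5000)
f(9, -7) + Z*(-71) = (8 - 1*9*(-7)) - 9/2*(-71) = (8 + 63) + 639/2 = 71 + 639/2 = 781/2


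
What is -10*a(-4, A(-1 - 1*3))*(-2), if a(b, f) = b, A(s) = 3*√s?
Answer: -80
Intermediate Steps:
-10*a(-4, A(-1 - 1*3))*(-2) = -10*(-4)*(-2) = 40*(-2) = -80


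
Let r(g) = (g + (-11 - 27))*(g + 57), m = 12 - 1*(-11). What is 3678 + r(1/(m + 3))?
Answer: 1022607/676 ≈ 1512.7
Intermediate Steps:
m = 23 (m = 12 + 11 = 23)
r(g) = (-38 + g)*(57 + g) (r(g) = (g - 38)*(57 + g) = (-38 + g)*(57 + g))
3678 + r(1/(m + 3)) = 3678 + (-2166 + (1/(23 + 3))² + 19/(23 + 3)) = 3678 + (-2166 + (1/26)² + 19/26) = 3678 + (-2166 + (1/26)² + 19*(1/26)) = 3678 + (-2166 + 1/676 + 19/26) = 3678 - 1463721/676 = 1022607/676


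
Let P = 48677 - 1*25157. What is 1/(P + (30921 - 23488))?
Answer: 1/30953 ≈ 3.2307e-5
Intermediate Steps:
P = 23520 (P = 48677 - 25157 = 23520)
1/(P + (30921 - 23488)) = 1/(23520 + (30921 - 23488)) = 1/(23520 + 7433) = 1/30953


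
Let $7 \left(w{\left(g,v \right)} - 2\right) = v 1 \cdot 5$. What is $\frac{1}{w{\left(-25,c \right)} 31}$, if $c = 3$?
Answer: $\frac{7}{899} \approx 0.0077864$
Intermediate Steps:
$w{\left(g,v \right)} = 2 + \frac{5 v}{7}$ ($w{\left(g,v \right)} = 2 + \frac{v 1 \cdot 5}{7} = 2 + \frac{v 5}{7} = 2 + \frac{5 v}{7}$)
$\frac{1}{w{\left(-25,c \right)} 31} = \frac{1}{\left(2 + \frac{5}{7} \cdot 3\right) 31} = \frac{1}{\left(2 + \frac{15}{7}\right) 31} = \frac{1}{\frac{29}{7} \cdot 31} = \frac{1}{\frac{899}{7}} = \frac{7}{899}$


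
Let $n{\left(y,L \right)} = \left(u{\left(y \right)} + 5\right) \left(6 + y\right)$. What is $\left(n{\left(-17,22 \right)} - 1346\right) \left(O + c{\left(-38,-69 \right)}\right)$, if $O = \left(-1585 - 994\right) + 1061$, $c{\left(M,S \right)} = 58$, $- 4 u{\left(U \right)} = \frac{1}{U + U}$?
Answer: $\frac{69549655}{34} \approx 2.0456 \cdot 10^{6}$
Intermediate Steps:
$u{\left(U \right)} = - \frac{1}{8 U}$ ($u{\left(U \right)} = - \frac{1}{4 \left(U + U\right)} = - \frac{1}{4 \cdot 2 U} = - \frac{\frac{1}{2} \frac{1}{U}}{4} = - \frac{1}{8 U}$)
$O = -1518$ ($O = -2579 + 1061 = -1518$)
$n{\left(y,L \right)} = \left(5 - \frac{1}{8 y}\right) \left(6 + y\right)$ ($n{\left(y,L \right)} = \left(- \frac{1}{8 y} + 5\right) \left(6 + y\right) = \left(5 - \frac{1}{8 y}\right) \left(6 + y\right)$)
$\left(n{\left(-17,22 \right)} - 1346\right) \left(O + c{\left(-38,-69 \right)}\right) = \left(\frac{-6 - 17 \left(239 + 40 \left(-17\right)\right)}{8 \left(-17\right)} - 1346\right) \left(-1518 + 58\right) = \left(\frac{1}{8} \left(- \frac{1}{17}\right) \left(-6 - 17 \left(239 - 680\right)\right) - 1346\right) \left(-1460\right) = \left(\frac{1}{8} \left(- \frac{1}{17}\right) \left(-6 - -7497\right) - 1346\right) \left(-1460\right) = \left(\frac{1}{8} \left(- \frac{1}{17}\right) \left(-6 + 7497\right) - 1346\right) \left(-1460\right) = \left(\frac{1}{8} \left(- \frac{1}{17}\right) 7491 - 1346\right) \left(-1460\right) = \left(- \frac{7491}{136} - 1346\right) \left(-1460\right) = \left(- \frac{190547}{136}\right) \left(-1460\right) = \frac{69549655}{34}$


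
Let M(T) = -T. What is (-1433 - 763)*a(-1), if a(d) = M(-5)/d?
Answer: 10980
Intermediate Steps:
a(d) = 5/d (a(d) = (-1*(-5))/d = 5/d)
(-1433 - 763)*a(-1) = (-1433 - 763)*(5/(-1)) = -10980*(-1) = -2196*(-5) = 10980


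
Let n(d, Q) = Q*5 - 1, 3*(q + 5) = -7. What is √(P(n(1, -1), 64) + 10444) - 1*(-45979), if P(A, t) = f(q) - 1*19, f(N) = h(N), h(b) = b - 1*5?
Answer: 45979 + √93714/3 ≈ 46081.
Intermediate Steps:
q = -22/3 (q = -5 + (⅓)*(-7) = -5 - 7/3 = -22/3 ≈ -7.3333)
h(b) = -5 + b (h(b) = b - 5 = -5 + b)
n(d, Q) = -1 + 5*Q (n(d, Q) = 5*Q - 1 = -1 + 5*Q)
f(N) = -5 + N
P(A, t) = -94/3 (P(A, t) = (-5 - 22/3) - 1*19 = -37/3 - 19 = -94/3)
√(P(n(1, -1), 64) + 10444) - 1*(-45979) = √(-94/3 + 10444) - 1*(-45979) = √(31238/3) + 45979 = √93714/3 + 45979 = 45979 + √93714/3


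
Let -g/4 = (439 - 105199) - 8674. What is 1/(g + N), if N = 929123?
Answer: 1/1382859 ≈ 7.2314e-7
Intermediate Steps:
g = 453736 (g = -4*((439 - 105199) - 8674) = -4*(-104760 - 8674) = -4*(-113434) = 453736)
1/(g + N) = 1/(453736 + 929123) = 1/1382859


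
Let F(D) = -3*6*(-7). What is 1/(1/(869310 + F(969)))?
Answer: 869436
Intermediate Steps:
F(D) = 126 (F(D) = -18*(-7) = 126)
1/(1/(869310 + F(969))) = 1/(1/(869310 + 126)) = 1/(1/869436) = 869436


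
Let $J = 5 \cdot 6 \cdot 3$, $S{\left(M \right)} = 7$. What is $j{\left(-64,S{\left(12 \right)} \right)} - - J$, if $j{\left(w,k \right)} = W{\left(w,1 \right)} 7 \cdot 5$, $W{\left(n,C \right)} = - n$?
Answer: $2330$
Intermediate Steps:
$j{\left(w,k \right)} = - 35 w$ ($j{\left(w,k \right)} = - w 7 \cdot 5 = - 7 w 5 = - 35 w$)
$J = 90$ ($J = 30 \cdot 3 = 90$)
$j{\left(-64,S{\left(12 \right)} \right)} - - J = \left(-35\right) \left(-64\right) - \left(-1\right) 90 = 2240 - -90 = 2240 + 90 = 2330$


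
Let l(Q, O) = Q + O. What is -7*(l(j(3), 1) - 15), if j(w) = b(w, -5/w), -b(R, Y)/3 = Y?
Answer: 63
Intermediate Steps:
b(R, Y) = -3*Y
j(w) = 15/w (j(w) = -(-15)/w = 15/w)
l(Q, O) = O + Q
-7*(l(j(3), 1) - 15) = -7*((1 + 15/3) - 15) = -7*((1 + 15*(⅓)) - 15) = -7*((1 + 5) - 15) = -7*(6 - 15) = -7*(-9) = 63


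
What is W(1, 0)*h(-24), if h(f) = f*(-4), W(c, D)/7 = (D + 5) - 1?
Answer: 2688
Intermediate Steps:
W(c, D) = 28 + 7*D (W(c, D) = 7*((D + 5) - 1) = 7*((5 + D) - 1) = 7*(4 + D) = 28 + 7*D)
h(f) = -4*f
W(1, 0)*h(-24) = (28 + 7*0)*(-4*(-24)) = (28 + 0)*96 = 28*96 = 2688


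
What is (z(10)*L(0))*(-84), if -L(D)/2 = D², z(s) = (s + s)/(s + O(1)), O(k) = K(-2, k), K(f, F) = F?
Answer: 0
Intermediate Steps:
O(k) = k
z(s) = 2*s/(1 + s) (z(s) = (s + s)/(s + 1) = (2*s)/(1 + s) = 2*s/(1 + s))
L(D) = -2*D²
(z(10)*L(0))*(-84) = ((2*10/(1 + 10))*(-2*0²))*(-84) = ((2*10/11)*(-2*0))*(-84) = ((2*10*(1/11))*0)*(-84) = ((20/11)*0)*(-84) = 0*(-84) = 0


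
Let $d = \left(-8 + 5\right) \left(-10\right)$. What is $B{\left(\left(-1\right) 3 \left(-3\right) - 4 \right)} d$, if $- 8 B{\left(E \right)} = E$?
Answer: $- \frac{75}{4} \approx -18.75$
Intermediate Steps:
$B{\left(E \right)} = - \frac{E}{8}$
$d = 30$ ($d = \left(-3\right) \left(-10\right) = 30$)
$B{\left(\left(-1\right) 3 \left(-3\right) - 4 \right)} d = - \frac{\left(-1\right) 3 \left(-3\right) - 4}{8} \cdot 30 = - \frac{\left(-3\right) \left(-3\right) - 4}{8} \cdot 30 = - \frac{9 - 4}{8} \cdot 30 = \left(- \frac{1}{8}\right) 5 \cdot 30 = \left(- \frac{5}{8}\right) 30 = - \frac{75}{4}$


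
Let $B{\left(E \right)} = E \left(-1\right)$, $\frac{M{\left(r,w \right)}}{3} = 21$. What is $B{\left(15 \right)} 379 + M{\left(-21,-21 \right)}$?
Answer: $-5622$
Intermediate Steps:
$M{\left(r,w \right)} = 63$ ($M{\left(r,w \right)} = 3 \cdot 21 = 63$)
$B{\left(E \right)} = - E$
$B{\left(15 \right)} 379 + M{\left(-21,-21 \right)} = \left(-1\right) 15 \cdot 379 + 63 = \left(-15\right) 379 + 63 = -5685 + 63 = -5622$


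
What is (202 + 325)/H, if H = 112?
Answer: 527/112 ≈ 4.7054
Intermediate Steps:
(202 + 325)/H = (202 + 325)/112 = 527*(1/112) = 527/112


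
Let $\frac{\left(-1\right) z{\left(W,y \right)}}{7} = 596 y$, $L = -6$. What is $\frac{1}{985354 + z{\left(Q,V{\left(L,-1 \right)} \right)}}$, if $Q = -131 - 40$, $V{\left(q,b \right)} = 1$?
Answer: $\frac{1}{981182} \approx 1.0192 \cdot 10^{-6}$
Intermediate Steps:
$Q = -171$
$z{\left(W,y \right)} = - 4172 y$ ($z{\left(W,y \right)} = - 7 \cdot 596 y = - 4172 y$)
$\frac{1}{985354 + z{\left(Q,V{\left(L,-1 \right)} \right)}} = \frac{1}{985354 - 4172} = \frac{1}{981182}$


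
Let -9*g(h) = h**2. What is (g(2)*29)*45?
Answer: -580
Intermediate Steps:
g(h) = -h**2/9
(g(2)*29)*45 = (-1/9*2**2*29)*45 = (-1/9*4*29)*45 = -4/9*29*45 = -116/9*45 = -580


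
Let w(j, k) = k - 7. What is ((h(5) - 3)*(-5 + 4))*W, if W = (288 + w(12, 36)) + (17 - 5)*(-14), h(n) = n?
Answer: -298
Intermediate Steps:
w(j, k) = -7 + k
W = 149 (W = (288 + (-7 + 36)) + (17 - 5)*(-14) = (288 + 29) + 12*(-14) = 317 - 168 = 149)
((h(5) - 3)*(-5 + 4))*W = ((5 - 3)*(-5 + 4))*149 = (2*(-1))*149 = -2*149 = -298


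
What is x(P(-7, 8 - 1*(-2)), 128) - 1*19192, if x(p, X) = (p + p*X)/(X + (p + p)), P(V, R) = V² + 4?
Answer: -1494697/78 ≈ -19163.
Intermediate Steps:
P(V, R) = 4 + V²
x(p, X) = (p + X*p)/(X + 2*p)
x(P(-7, 8 - 1*(-2)), 128) - 1*19192 = (4 + (-7)²)*(1 + 128)/(128 + 2*(4 + (-7)²)) - 1*19192 = (4 + 49)*129/(128 + 2*(4 + 49)) - 19192 = 53*129/(128 + 2*53) - 19192 = 53*129/(128 + 106) - 19192 = 53*129/234 - 19192 = 53*(1/234)*129 - 19192 = 2279/78 - 19192 = -1494697/78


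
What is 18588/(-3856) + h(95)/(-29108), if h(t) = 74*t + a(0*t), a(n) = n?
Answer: -1868971/369212 ≈ -5.0621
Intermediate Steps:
h(t) = 74*t (h(t) = 74*t + 0*t = 74*t + 0 = 74*t)
18588/(-3856) + h(95)/(-29108) = 18588/(-3856) + (74*95)/(-29108) = 18588*(-1/3856) + 7030*(-1/29108) = -4647/964 - 185/766 = -1868971/369212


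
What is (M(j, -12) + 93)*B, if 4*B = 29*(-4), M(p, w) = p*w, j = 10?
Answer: 783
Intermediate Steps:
B = -29 (B = (29*(-4))/4 = (¼)*(-116) = -29)
(M(j, -12) + 93)*B = (10*(-12) + 93)*(-29) = (-120 + 93)*(-29) = -27*(-29) = 783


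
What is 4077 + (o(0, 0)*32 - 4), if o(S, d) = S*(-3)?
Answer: 4073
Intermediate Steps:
o(S, d) = -3*S
4077 + (o(0, 0)*32 - 4) = 4077 + (-3*0*32 - 4) = 4077 + (0*32 - 4) = 4077 + (0 - 4) = 4077 - 4 = 4073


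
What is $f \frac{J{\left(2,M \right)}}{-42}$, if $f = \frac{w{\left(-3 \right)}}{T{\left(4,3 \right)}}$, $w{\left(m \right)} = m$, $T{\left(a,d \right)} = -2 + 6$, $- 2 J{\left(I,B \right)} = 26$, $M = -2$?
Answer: $- \frac{13}{56} \approx -0.23214$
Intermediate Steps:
$J{\left(I,B \right)} = -13$ ($J{\left(I,B \right)} = \left(- \frac{1}{2}\right) 26 = -13$)
$T{\left(a,d \right)} = 4$
$f = - \frac{3}{4} \approx -0.75$
$f \frac{J{\left(2,M \right)}}{-42} = - \frac{3 \left(- \frac{13}{-42}\right)}{4} = - \frac{3 \left(\left(-13\right) \left(- \frac{1}{42}\right)\right)}{4} = \left(- \frac{3}{4}\right) \frac{13}{42} = - \frac{13}{56}$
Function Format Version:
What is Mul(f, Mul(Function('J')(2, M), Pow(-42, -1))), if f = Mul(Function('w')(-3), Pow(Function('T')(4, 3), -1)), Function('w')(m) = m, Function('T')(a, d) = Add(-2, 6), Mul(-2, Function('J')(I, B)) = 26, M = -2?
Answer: Rational(-13, 56) ≈ -0.23214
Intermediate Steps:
Function('J')(I, B) = -13 (Function('J')(I, B) = Mul(Rational(-1, 2), 26) = -13)
Function('T')(a, d) = 4
f = Rational(-3, 4) (f = Mul(-3, Pow(4, -1)) = Mul(-3, Rational(1, 4)) = Rational(-3, 4) ≈ -0.75000)
Mul(f, Mul(Function('J')(2, M), Pow(-42, -1))) = Mul(Rational(-3, 4), Mul(-13, Pow(-42, -1))) = Mul(Rational(-3, 4), Mul(-13, Rational(-1, 42))) = Mul(Rational(-3, 4), Rational(13, 42)) = Rational(-13, 56)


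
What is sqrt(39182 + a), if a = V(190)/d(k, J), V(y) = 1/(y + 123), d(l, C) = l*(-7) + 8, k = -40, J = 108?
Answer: sqrt(2211045902834)/7512 ≈ 197.94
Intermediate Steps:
d(l, C) = 8 - 7*l (d(l, C) = -7*l + 8 = 8 - 7*l)
V(y) = 1/(123 + y)
a = 1/90144 (a = 1/((123 + 190)*(8 - 7*(-40))) = 1/(313*(8 + 280)) = (1/313)/288 = (1/313)*(1/288) = 1/90144 ≈ 1.1093e-5)
sqrt(39182 + a) = sqrt(39182 + 1/90144) = sqrt(3532022209/90144) = sqrt(2211045902834)/7512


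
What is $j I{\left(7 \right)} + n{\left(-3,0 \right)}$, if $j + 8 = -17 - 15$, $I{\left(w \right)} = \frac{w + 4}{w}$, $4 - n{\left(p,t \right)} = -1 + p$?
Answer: $- \frac{384}{7} \approx -54.857$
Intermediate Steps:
$n{\left(p,t \right)} = 5 - p$ ($n{\left(p,t \right)} = 4 - \left(-1 + p\right) = 5 - p$)
$I{\left(w \right)} = \frac{4 + w}{w}$
$j = -40$ ($j = -8 - 32 = -40$)
$j I{\left(7 \right)} + n{\left(-3,0 \right)} = - 40 \frac{4 + 7}{7} + \left(5 - -3\right) = - 40 \cdot \frac{1}{7} \cdot 11 + \left(5 + 3\right) = \left(-40\right) \frac{11}{7} + 8 = - \frac{440}{7} + 8 = - \frac{384}{7}$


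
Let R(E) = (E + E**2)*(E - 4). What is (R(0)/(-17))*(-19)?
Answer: 0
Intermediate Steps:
R(E) = (-4 + E)*(E + E**2) (R(E) = (E + E**2)*(-4 + E) = (-4 + E)*(E + E**2))
(R(0)/(-17))*(-19) = ((0*(-4 + 0**2 - 3*0))/(-17))*(-19) = -0*(-4 + 0 + 0)*(-19) = -0*(-4)*(-19) = -1/17*0*(-19) = 0*(-19) = 0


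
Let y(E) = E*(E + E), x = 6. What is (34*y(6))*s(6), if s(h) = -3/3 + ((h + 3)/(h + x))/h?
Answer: -2142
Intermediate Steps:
y(E) = 2*E² (y(E) = E*(2*E) = 2*E²)
s(h) = -1 + (3 + h)/(h*(6 + h)) (s(h) = -3/3 + ((h + 3)/(h + 6))/h = -3*⅓ + ((3 + h)/(6 + h))/h = -1 + ((3 + h)/(6 + h))/h = -1 + (3 + h)/(h*(6 + h)))
(34*y(6))*s(6) = (34*(2*6²))*((3 - 1*6² - 5*6)/(6*(6 + 6))) = (34*(2*36))*((⅙)*(3 - 1*36 - 30)/12) = (34*72)*((⅙)*(1/12)*(3 - 36 - 30)) = 2448*((⅙)*(1/12)*(-63)) = 2448*(-7/8) = -2142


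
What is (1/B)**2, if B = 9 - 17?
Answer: 1/64 ≈ 0.015625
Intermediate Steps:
B = -8
(1/B)**2 = (1/(-8))**2 = (-1/8)**2 = 1/64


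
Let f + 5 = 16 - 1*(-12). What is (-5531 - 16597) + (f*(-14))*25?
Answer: -30178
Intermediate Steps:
f = 23 (f = -5 + (16 - 1*(-12)) = -5 + (16 + 12) = -5 + 28 = 23)
(-5531 - 16597) + (f*(-14))*25 = (-5531 - 16597) + (23*(-14))*25 = -22128 - 322*25 = -22128 - 8050 = -30178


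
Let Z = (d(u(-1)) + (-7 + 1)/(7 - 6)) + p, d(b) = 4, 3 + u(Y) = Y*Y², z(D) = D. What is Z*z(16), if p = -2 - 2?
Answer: -96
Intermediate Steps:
u(Y) = -3 + Y³ (u(Y) = -3 + Y*Y² = -3 + Y³)
p = -4
Z = -6 (Z = (4 + (-7 + 1)/(7 - 6)) - 4 = (4 - 6/1) - 4 = (4 - 6*1) - 4 = (4 - 6) - 4 = -2 - 4 = -6)
Z*z(16) = -6*16 = -96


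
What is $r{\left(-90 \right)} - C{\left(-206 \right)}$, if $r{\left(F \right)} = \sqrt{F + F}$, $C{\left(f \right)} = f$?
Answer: $206 + 6 i \sqrt{5} \approx 206.0 + 13.416 i$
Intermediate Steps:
$r{\left(F \right)} = \sqrt{2} \sqrt{F}$ ($r{\left(F \right)} = \sqrt{2 F} = \sqrt{2} \sqrt{F}$)
$r{\left(-90 \right)} - C{\left(-206 \right)} = \sqrt{2} \sqrt{-90} - -206 = \sqrt{2} \cdot 3 i \sqrt{10} + 206 = 6 i \sqrt{5} + 206 = 206 + 6 i \sqrt{5}$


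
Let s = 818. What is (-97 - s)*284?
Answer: -259860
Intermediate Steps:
(-97 - s)*284 = (-97 - 1*818)*284 = (-97 - 818)*284 = -915*284 = -259860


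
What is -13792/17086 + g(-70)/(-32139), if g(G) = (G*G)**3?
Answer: -1005075628630544/274563477 ≈ -3.6606e+6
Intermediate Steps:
g(G) = G**6 (g(G) = (G**2)**3 = G**6)
-13792/17086 + g(-70)/(-32139) = -13792/17086 + (-70)**6/(-32139) = -13792*1/17086 + 117649000000*(-1/32139) = -6896/8543 - 117649000000/32139 = -1005075628630544/274563477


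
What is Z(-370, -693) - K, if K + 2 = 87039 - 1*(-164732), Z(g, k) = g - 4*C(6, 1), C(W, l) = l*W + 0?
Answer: -252163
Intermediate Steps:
C(W, l) = W*l (C(W, l) = W*l + 0 = W*l)
Z(g, k) = -24 + g (Z(g, k) = g - 24 = -24 + g)
K = 251769 (K = -2 + (87039 - 1*(-164732)) = -2 + (87039 + 164732) = -2 + 251771 = 251769)
Z(-370, -693) - K = (-24 - 370) - 1*251769 = -394 - 251769 = -252163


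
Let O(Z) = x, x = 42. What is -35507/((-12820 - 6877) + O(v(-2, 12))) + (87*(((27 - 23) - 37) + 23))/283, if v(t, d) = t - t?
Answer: -7051369/5562365 ≈ -1.2677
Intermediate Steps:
v(t, d) = 0
O(Z) = 42
-35507/((-12820 - 6877) + O(v(-2, 12))) + (87*(((27 - 23) - 37) + 23))/283 = -35507/((-12820 - 6877) + 42) + (87*(((27 - 23) - 37) + 23))/283 = -35507/(-19697 + 42) + (87*((4 - 37) + 23))*(1/283) = -35507/(-19655) + (87*(-33 + 23))*(1/283) = -35507*(-1/19655) + (87*(-10))*(1/283) = 35507/19655 - 870*1/283 = 35507/19655 - 870/283 = -7051369/5562365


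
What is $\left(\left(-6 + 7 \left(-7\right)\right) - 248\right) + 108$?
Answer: $-195$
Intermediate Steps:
$\left(\left(-6 + 7 \left(-7\right)\right) - 248\right) + 108 = \left(\left(-6 - 49\right) - 248\right) + 108 = \left(-55 - 248\right) + 108 = -303 + 108 = -195$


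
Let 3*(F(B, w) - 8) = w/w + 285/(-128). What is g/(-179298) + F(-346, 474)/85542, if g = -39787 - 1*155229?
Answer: 6715338767/6173588736 ≈ 1.0878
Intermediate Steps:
F(B, w) = 2915/384 (F(B, w) = 8 + (w/w + 285/(-128))/3 = 8 + (1 + 285*(-1/128))/3 = 8 + (1 - 285/128)/3 = 8 + (⅓)*(-157/128) = 8 - 157/384 = 2915/384)
g = -195016 (g = -39787 - 155229 = -195016)
g/(-179298) + F(-346, 474)/85542 = -195016/(-179298) + (2915/384)/85542 = -195016*(-1/179298) + (2915/384)*(1/85542) = 97508/89649 + 55/619776 = 6715338767/6173588736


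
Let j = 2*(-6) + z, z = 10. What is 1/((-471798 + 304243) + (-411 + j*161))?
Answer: -1/168288 ≈ -5.9422e-6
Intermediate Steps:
j = -2 (j = 2*(-6) + 10 = -12 + 10 = -2)
1/((-471798 + 304243) + (-411 + j*161)) = 1/((-471798 + 304243) + (-411 - 2*161)) = 1/(-167555 + (-411 - 322)) = 1/(-167555 - 733) = 1/(-168288) = -1/168288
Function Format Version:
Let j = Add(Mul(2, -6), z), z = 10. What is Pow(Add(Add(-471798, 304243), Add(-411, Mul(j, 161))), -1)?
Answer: Rational(-1, 168288) ≈ -5.9422e-6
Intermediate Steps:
j = -2 (j = Add(Mul(2, -6), 10) = Add(-12, 10) = -2)
Pow(Add(Add(-471798, 304243), Add(-411, Mul(j, 161))), -1) = Pow(Add(Add(-471798, 304243), Add(-411, Mul(-2, 161))), -1) = Pow(Add(-167555, Add(-411, -322)), -1) = Pow(Add(-167555, -733), -1) = Pow(-168288, -1) = Rational(-1, 168288)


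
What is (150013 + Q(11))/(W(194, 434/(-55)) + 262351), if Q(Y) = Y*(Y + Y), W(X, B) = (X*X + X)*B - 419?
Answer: -1652805/402392 ≈ -4.1075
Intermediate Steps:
W(X, B) = -419 + B*(X + X**2) (W(X, B) = (X**2 + X)*B - 419 = (X + X**2)*B - 419 = B*(X + X**2) - 419 = -419 + B*(X + X**2))
Q(Y) = 2*Y**2 (Q(Y) = Y*(2*Y) = 2*Y**2)
(150013 + Q(11))/(W(194, 434/(-55)) + 262351) = (150013 + 2*11**2)/((-419 + (434/(-55))*194 + (434/(-55))*194**2) + 262351) = (150013 + 2*121)/((-419 + (434*(-1/55))*194 + (434*(-1/55))*37636) + 262351) = (150013 + 242)/((-419 - 434/55*194 - 434/55*37636) + 262351) = 150255/((-419 - 84196/55 - 16334024/55) + 262351) = 150255/(-3288253/11 + 262351) = 150255/(-402392/11) = 150255*(-11/402392) = -1652805/402392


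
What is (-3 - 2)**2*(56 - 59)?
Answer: -75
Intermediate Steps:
(-3 - 2)**2*(56 - 59) = (-5)**2*(-3) = 25*(-3) = -75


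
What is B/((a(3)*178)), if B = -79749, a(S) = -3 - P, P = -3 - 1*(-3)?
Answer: 26583/178 ≈ 149.34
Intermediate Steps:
P = 0 (P = -3 + 3 = 0)
a(S) = -3 (a(S) = -3 - 1*0 = -3 + 0 = -3)
B/((a(3)*178)) = -79749/((-3*178)) = -79749/(-534) = -79749*(-1/534) = 26583/178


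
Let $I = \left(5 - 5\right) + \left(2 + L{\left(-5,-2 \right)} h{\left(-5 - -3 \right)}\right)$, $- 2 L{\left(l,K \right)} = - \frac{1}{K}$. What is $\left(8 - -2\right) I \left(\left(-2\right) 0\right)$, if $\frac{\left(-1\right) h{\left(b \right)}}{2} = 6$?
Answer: $0$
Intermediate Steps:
$L{\left(l,K \right)} = \frac{1}{2 K}$ ($L{\left(l,K \right)} = - \frac{\left(-1\right) \frac{1}{K}}{2} = \frac{1}{2 K}$)
$h{\left(b \right)} = -12$ ($h{\left(b \right)} = \left(-2\right) 6 = -12$)
$I = 5$ ($I = \left(5 - 5\right) + \left(2 + \frac{1}{2 \left(-2\right)} \left(-12\right)\right) = 0 + \left(2 + \frac{1}{2} \left(- \frac{1}{2}\right) \left(-12\right)\right) = 0 + \left(2 - -3\right) = 0 + \left(2 + 3\right) = 0 + 5 = 5$)
$\left(8 - -2\right) I \left(\left(-2\right) 0\right) = \left(8 - -2\right) 5 \left(\left(-2\right) 0\right) = \left(8 + 2\right) 5 \cdot 0 = 10 \cdot 5 \cdot 0 = 50 \cdot 0 = 0$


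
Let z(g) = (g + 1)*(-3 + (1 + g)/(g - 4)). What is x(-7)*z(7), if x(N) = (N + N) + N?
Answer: 56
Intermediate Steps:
x(N) = 3*N (x(N) = 2*N + N = 3*N)
z(g) = (1 + g)*(-3 + (1 + g)/(-4 + g))
x(-7)*z(7) = (3*(-7))*((13 - 2*7² + 11*7)/(-4 + 7)) = -21*(13 - 2*49 + 77)/3 = -7*(13 - 98 + 77) = -7*(-8) = -21*(-8/3) = 56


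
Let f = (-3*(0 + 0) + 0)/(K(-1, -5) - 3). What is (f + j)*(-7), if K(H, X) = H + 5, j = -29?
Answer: 203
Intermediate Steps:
K(H, X) = 5 + H
f = 0 (f = (-3*(0 + 0) + 0)/((5 - 1) - 3) = (-3*0 + 0)/(4 - 3) = (0 + 0)/1 = 0*1 = 0)
(f + j)*(-7) = (0 - 29)*(-7) = -29*(-7) = 203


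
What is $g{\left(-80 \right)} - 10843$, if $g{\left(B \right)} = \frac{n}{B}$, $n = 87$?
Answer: $- \frac{867527}{80} \approx -10844.0$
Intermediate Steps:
$g{\left(B \right)} = \frac{87}{B}$
$g{\left(-80 \right)} - 10843 = \frac{87}{-80} - 10843 = 87 \left(- \frac{1}{80}\right) - 10843 = - \frac{87}{80} - 10843 = - \frac{867527}{80}$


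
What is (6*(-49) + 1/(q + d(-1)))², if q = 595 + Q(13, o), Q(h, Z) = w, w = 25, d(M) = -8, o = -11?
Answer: 32373725329/374544 ≈ 86435.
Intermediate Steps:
Q(h, Z) = 25
q = 620 (q = 595 + 25 = 620)
(6*(-49) + 1/(q + d(-1)))² = (6*(-49) + 1/(620 - 8))² = (-294 + 1/612)² = (-179927/612)² = 32373725329/374544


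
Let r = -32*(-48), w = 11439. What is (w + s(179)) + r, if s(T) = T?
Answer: 13154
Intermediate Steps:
r = 1536
(w + s(179)) + r = (11439 + 179) + 1536 = 11618 + 1536 = 13154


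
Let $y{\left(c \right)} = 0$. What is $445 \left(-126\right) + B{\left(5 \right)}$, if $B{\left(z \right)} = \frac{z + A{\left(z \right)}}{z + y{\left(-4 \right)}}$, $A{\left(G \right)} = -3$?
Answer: $- \frac{280348}{5} \approx -56070.0$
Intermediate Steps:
$B{\left(z \right)} = \frac{-3 + z}{z}$ ($B{\left(z \right)} = \frac{z - 3}{z + 0} = \frac{-3 + z}{z}$)
$445 \left(-126\right) + B{\left(5 \right)} = 445 \left(-126\right) + \frac{-3 + 5}{5} = -56070 + \frac{1}{5} \cdot 2 = -56070 + \frac{2}{5} = - \frac{280348}{5}$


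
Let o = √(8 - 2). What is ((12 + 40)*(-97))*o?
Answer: -5044*√6 ≈ -12355.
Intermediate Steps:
o = √6 ≈ 2.4495
((12 + 40)*(-97))*o = ((12 + 40)*(-97))*√6 = (52*(-97))*√6 = -5044*√6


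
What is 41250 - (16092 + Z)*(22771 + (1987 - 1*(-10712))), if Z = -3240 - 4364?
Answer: -301028110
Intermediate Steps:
Z = -7604
41250 - (16092 + Z)*(22771 + (1987 - 1*(-10712))) = 41250 - (16092 - 7604)*(22771 + (1987 - 1*(-10712))) = 41250 - 8488*(22771 + (1987 + 10712)) = 41250 - 8488*(22771 + 12699) = 41250 - 8488*35470 = 41250 - 1*301069360 = 41250 - 301069360 = -301028110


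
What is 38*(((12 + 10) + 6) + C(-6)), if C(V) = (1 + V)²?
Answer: 2014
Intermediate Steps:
38*(((12 + 10) + 6) + C(-6)) = 38*(((12 + 10) + 6) + (1 - 6)²) = 38*((22 + 6) + (-5)²) = 38*(28 + 25) = 38*53 = 2014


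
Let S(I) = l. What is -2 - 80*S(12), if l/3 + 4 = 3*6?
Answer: -3362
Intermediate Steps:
l = 42 (l = -12 + 3*(3*6) = -12 + 3*18 = -12 + 54 = 42)
S(I) = 42
-2 - 80*S(12) = -2 - 80*42 = -2 - 3360 = -3362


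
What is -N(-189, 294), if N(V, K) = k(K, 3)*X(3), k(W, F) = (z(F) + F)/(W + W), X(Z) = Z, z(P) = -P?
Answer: 0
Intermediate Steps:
k(W, F) = 0 (k(W, F) = (-F + F)/(W + W) = 0/((2*W)) = 0*(1/(2*W)) = 0)
N(V, K) = 0 (N(V, K) = 0*3 = 0)
-N(-189, 294) = -1*0 = 0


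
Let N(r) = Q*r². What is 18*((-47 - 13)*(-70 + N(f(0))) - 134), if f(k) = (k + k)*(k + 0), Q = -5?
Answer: 73188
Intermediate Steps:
f(k) = 2*k² (f(k) = (2*k)*k = 2*k²)
N(r) = -5*r²
18*((-47 - 13)*(-70 + N(f(0))) - 134) = 18*((-47 - 13)*(-70 - 5*(2*0²)²) - 134) = 18*(-60*(-70 - 5*(2*0)²) - 134) = 18*(-60*(-70 - 5*0²) - 134) = 18*(-60*(-70 - 5*0) - 134) = 18*(-60*(-70 + 0) - 134) = 18*(-60*(-70) - 134) = 18*(4200 - 134) = 18*4066 = 73188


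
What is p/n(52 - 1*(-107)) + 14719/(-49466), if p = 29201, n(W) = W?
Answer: 1442116345/7865094 ≈ 183.36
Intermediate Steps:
p/n(52 - 1*(-107)) + 14719/(-49466) = 29201/(52 - 1*(-107)) + 14719/(-49466) = 29201/(52 + 107) + 14719*(-1/49466) = 29201/159 - 14719/49466 = 1442116345/7865094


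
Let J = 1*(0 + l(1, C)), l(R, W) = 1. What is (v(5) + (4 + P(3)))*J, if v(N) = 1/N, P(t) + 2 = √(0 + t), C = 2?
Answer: 11/5 + √3 ≈ 3.9321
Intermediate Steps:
P(t) = -2 + √t (P(t) = -2 + √(0 + t) = -2 + √t)
v(N) = 1/N
J = 1 (J = 1*(0 + 1) = 1*1 = 1)
(v(5) + (4 + P(3)))*J = (1/5 + (4 + (-2 + √3)))*1 = (⅕ + (2 + √3))*1 = (11/5 + √3)*1 = 11/5 + √3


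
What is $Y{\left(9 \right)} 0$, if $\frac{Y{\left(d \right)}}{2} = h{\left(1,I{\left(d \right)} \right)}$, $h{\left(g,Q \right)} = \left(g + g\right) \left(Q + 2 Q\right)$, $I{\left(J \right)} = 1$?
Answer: $0$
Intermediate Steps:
$h{\left(g,Q \right)} = 6 Q g$ ($h{\left(g,Q \right)} = 2 g 3 Q = 6 Q g$)
$Y{\left(d \right)} = 12$ ($Y{\left(d \right)} = 2 \cdot 6 \cdot 1 \cdot 1 = 2 \cdot 6 = 12$)
$Y{\left(9 \right)} 0 = 12 \cdot 0 = 0$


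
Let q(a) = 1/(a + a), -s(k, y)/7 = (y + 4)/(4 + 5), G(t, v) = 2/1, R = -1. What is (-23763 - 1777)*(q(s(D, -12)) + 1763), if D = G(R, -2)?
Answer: -1260814025/28 ≈ -4.5029e+7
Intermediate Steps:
G(t, v) = 2 (G(t, v) = 2*1 = 2)
D = 2
s(k, y) = -28/9 - 7*y/9 (s(k, y) = -7*(y + 4)/(4 + 5) = -7*(4 + y)/9 = -7*(4/9 + y/9) = -28/9 - 7*y/9)
q(a) = 1/(2*a)
(-23763 - 1777)*(q(s(D, -12)) + 1763) = (-23763 - 1777)*(1/(2*(-28/9 - 7/9*(-12))) + 1763) = -25540*(1/(2*(-28/9 + 28/3)) + 1763) = -25540*(1/(2*(56/9)) + 1763) = -25540*((½)*(9/56) + 1763) = -25540*(9/112 + 1763) = -25540*197465/112 = -1260814025/28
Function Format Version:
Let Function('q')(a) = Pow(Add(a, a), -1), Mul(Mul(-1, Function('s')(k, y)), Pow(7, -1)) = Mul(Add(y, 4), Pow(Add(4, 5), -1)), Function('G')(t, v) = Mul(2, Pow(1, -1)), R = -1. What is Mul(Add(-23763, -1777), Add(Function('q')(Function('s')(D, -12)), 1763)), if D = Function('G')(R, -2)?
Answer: Rational(-1260814025, 28) ≈ -4.5029e+7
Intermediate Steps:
Function('G')(t, v) = 2 (Function('G')(t, v) = Mul(2, 1) = 2)
D = 2
Function('s')(k, y) = Add(Rational(-28, 9), Mul(Rational(-7, 9), y)) (Function('s')(k, y) = Mul(-7, Mul(Add(y, 4), Pow(Add(4, 5), -1))) = Mul(-7, Mul(Add(4, y), Pow(9, -1))) = Mul(-7, Mul(Add(4, y), Rational(1, 9))) = Mul(-7, Add(Rational(4, 9), Mul(Rational(1, 9), y))) = Add(Rational(-28, 9), Mul(Rational(-7, 9), y)))
Function('q')(a) = Mul(Rational(1, 2), Pow(a, -1)) (Function('q')(a) = Pow(Mul(2, a), -1) = Mul(Rational(1, 2), Pow(a, -1)))
Mul(Add(-23763, -1777), Add(Function('q')(Function('s')(D, -12)), 1763)) = Mul(Add(-23763, -1777), Add(Mul(Rational(1, 2), Pow(Add(Rational(-28, 9), Mul(Rational(-7, 9), -12)), -1)), 1763)) = Mul(-25540, Add(Mul(Rational(1, 2), Pow(Add(Rational(-28, 9), Rational(28, 3)), -1)), 1763)) = Mul(-25540, Add(Mul(Rational(1, 2), Pow(Rational(56, 9), -1)), 1763)) = Mul(-25540, Add(Mul(Rational(1, 2), Rational(9, 56)), 1763)) = Mul(-25540, Add(Rational(9, 112), 1763)) = Mul(-25540, Rational(197465, 112)) = Rational(-1260814025, 28)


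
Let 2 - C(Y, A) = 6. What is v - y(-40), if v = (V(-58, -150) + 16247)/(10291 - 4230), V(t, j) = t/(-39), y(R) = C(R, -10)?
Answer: 1579207/236379 ≈ 6.6808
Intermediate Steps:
C(Y, A) = -4 (C(Y, A) = 2 - 1*6 = 2 - 6 = -4)
y(R) = -4
V(t, j) = -t/39 (V(t, j) = t*(-1/39) = -t/39)
v = 633691/236379 (v = (-1/39*(-58) + 16247)/(10291 - 4230) = (58/39 + 16247)/6061 = (633691/39)*(1/6061) = 633691/236379 ≈ 2.6808)
v - y(-40) = 633691/236379 - 1*(-4) = 633691/236379 + 4 = 1579207/236379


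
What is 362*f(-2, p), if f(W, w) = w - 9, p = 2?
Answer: -2534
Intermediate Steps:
f(W, w) = -9 + w
362*f(-2, p) = 362*(-9 + 2) = 362*(-7) = -2534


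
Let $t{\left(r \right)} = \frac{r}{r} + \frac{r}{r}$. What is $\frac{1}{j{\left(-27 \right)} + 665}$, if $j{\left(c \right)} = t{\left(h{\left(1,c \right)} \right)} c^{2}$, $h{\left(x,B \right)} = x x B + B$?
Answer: $\frac{1}{2123} \approx 0.00047103$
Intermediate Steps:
$h{\left(x,B \right)} = B + B x^{2}$ ($h{\left(x,B \right)} = x B x + B = B x^{2} + B = B + B x^{2}$)
$t{\left(r \right)} = 2$ ($t{\left(r \right)} = 1 + 1 = 2$)
$j{\left(c \right)} = 2 c^{2}$
$\frac{1}{j{\left(-27 \right)} + 665} = \frac{1}{2 \left(-27\right)^{2} + 665} = \frac{1}{2 \cdot 729 + 665} = \frac{1}{1458 + 665} = \frac{1}{2123}$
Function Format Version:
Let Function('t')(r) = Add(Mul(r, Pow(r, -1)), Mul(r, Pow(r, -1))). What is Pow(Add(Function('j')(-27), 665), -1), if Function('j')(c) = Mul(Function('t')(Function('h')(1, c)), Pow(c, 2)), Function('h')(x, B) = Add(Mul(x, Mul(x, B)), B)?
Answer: Rational(1, 2123) ≈ 0.00047103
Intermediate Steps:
Function('h')(x, B) = Add(B, Mul(B, Pow(x, 2))) (Function('h')(x, B) = Add(Mul(x, Mul(B, x)), B) = Add(Mul(B, Pow(x, 2)), B) = Add(B, Mul(B, Pow(x, 2))))
Function('t')(r) = 2 (Function('t')(r) = Add(1, 1) = 2)
Function('j')(c) = Mul(2, Pow(c, 2))
Pow(Add(Function('j')(-27), 665), -1) = Pow(Add(Mul(2, Pow(-27, 2)), 665), -1) = Pow(Add(Mul(2, 729), 665), -1) = Pow(Add(1458, 665), -1) = Pow(2123, -1) = Rational(1, 2123)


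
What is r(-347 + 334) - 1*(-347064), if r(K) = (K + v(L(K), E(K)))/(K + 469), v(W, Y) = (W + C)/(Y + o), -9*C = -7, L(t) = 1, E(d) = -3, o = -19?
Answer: 15667855921/45144 ≈ 3.4706e+5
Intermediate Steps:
C = 7/9 (C = -1/9*(-7) = 7/9 ≈ 0.77778)
v(W, Y) = (7/9 + W)/(-19 + Y) (v(W, Y) = (W + 7/9)/(Y - 19) = (7/9 + W)/(-19 + Y))
r(K) = (-8/99 + K)/(469 + K) (r(K) = (K + (7/9 + 1)/(-19 - 3))/(K + 469) = (K + (16/9)/(-22))/(469 + K) = (K - 1/22*16/9)/(469 + K) = (K - 8/99)/(469 + K) = (-8/99 + K)/(469 + K))
r(-347 + 334) - 1*(-347064) = (-8/99 + (-347 + 334))/(469 + (-347 + 334)) - 1*(-347064) = (-8/99 - 13)/(469 - 13) + 347064 = -1295/99/456 + 347064 = (1/456)*(-1295/99) + 347064 = -1295/45144 + 347064 = 15667855921/45144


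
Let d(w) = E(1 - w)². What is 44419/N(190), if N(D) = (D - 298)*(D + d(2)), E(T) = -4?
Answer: -44419/22248 ≈ -1.9965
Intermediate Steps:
d(w) = 16 (d(w) = (-4)² = 16)
N(D) = (-298 + D)*(16 + D) (N(D) = (D - 298)*(D + 16) = (-298 + D)*(16 + D))
44419/N(190) = 44419/(-4768 + 190² - 282*190) = 44419/(-4768 + 36100 - 53580) = 44419/(-22248) = 44419*(-1/22248) = -44419/22248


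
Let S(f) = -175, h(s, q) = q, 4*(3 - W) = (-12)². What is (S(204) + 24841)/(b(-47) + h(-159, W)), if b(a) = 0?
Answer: -8222/11 ≈ -747.45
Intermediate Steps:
W = -33 (W = 3 - ¼*(-12)² = 3 - ¼*144 = 3 - 36 = -33)
(S(204) + 24841)/(b(-47) + h(-159, W)) = (-175 + 24841)/(0 - 33) = 24666/(-33) = 24666*(-1/33) = -8222/11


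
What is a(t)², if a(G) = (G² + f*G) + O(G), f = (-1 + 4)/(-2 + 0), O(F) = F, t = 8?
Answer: 3600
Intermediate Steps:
f = -3/2 (f = 3/(-2) = 3*(-½) = -3/2 ≈ -1.5000)
a(G) = G² - G/2 (a(G) = (G² - 3*G/2) + G = G² - G/2)
a(t)² = (8*(-½ + 8))² = (8*(15/2))² = 60² = 3600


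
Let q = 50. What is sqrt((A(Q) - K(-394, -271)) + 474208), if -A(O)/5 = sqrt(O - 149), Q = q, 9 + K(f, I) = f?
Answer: sqrt(474611 - 15*I*sqrt(11)) ≈ 688.92 - 0.036*I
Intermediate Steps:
K(f, I) = -9 + f
Q = 50
A(O) = -5*sqrt(-149 + O) (A(O) = -5*sqrt(O - 149) = -5*sqrt(-149 + O))
sqrt((A(Q) - K(-394, -271)) + 474208) = sqrt((-5*sqrt(-149 + 50) - (-9 - 394)) + 474208) = sqrt((-15*I*sqrt(11) - 1*(-403)) + 474208) = sqrt((-15*I*sqrt(11) + 403) + 474208) = sqrt((403 - 15*I*sqrt(11)) + 474208) = sqrt(474611 - 15*I*sqrt(11))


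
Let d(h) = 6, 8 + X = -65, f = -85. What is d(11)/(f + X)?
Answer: -3/79 ≈ -0.037975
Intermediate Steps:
X = -73 (X = -8 - 65 = -73)
d(11)/(f + X) = 6/(-85 - 73) = 6/(-158) = -1/158*6 = -3/79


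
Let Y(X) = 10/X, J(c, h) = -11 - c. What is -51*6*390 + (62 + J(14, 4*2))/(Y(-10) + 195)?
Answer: -23151923/194 ≈ -1.1934e+5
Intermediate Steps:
-51*6*390 + (62 + J(14, 4*2))/(Y(-10) + 195) = -51*6*390 + (62 + (-11 - 1*14))/(10/(-10) + 195) = -306*390 + (62 + (-11 - 14))/(10*(-⅒) + 195) = -119340 + (62 - 25)/(-1 + 195) = -119340 + 37/194 = -23151923/194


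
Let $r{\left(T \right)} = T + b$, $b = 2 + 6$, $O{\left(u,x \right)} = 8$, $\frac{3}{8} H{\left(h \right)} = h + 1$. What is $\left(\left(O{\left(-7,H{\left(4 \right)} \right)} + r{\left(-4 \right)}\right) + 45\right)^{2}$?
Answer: $3249$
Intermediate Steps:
$H{\left(h \right)} = \frac{8}{3} + \frac{8 h}{3}$ ($H{\left(h \right)} = \frac{8 \left(h + 1\right)}{3} = \frac{8 \left(1 + h\right)}{3} = \frac{8}{3} + \frac{8 h}{3}$)
$b = 8$
$r{\left(T \right)} = 8 + T$ ($r{\left(T \right)} = T + 8 = 8 + T$)
$\left(\left(O{\left(-7,H{\left(4 \right)} \right)} + r{\left(-4 \right)}\right) + 45\right)^{2} = \left(\left(8 + \left(8 - 4\right)\right) + 45\right)^{2} = \left(\left(8 + 4\right) + 45\right)^{2} = \left(12 + 45\right)^{2} = 57^{2} = 3249$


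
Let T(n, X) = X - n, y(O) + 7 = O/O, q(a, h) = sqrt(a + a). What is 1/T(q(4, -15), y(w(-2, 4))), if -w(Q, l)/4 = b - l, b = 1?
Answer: -3/14 + sqrt(2)/14 ≈ -0.11327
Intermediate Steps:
w(Q, l) = -4 + 4*l (w(Q, l) = -4*(1 - l) = -4 + 4*l)
q(a, h) = sqrt(2)*sqrt(a) (q(a, h) = sqrt(2*a) = sqrt(2)*sqrt(a))
y(O) = -6 (y(O) = -7 + O/O = -7 + 1 = -6)
1/T(q(4, -15), y(w(-2, 4))) = 1/(-6 - sqrt(2)*sqrt(4)) = 1/(-6 - sqrt(2)*2) = 1/(-6 - 2*sqrt(2))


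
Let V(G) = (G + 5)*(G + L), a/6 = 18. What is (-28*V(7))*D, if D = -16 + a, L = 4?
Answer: -340032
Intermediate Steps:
a = 108 (a = 6*18 = 108)
D = 92 (D = -16 + 108 = 92)
V(G) = (4 + G)*(5 + G) (V(G) = (G + 5)*(G + 4) = (5 + G)*(4 + G) = (4 + G)*(5 + G))
(-28*V(7))*D = -28*(20 + 7² + 9*7)*92 = -28*(20 + 49 + 63)*92 = -28*132*92 = -3696*92 = -340032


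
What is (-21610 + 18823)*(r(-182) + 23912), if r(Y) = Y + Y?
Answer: -65628276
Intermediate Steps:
r(Y) = 2*Y
(-21610 + 18823)*(r(-182) + 23912) = (-21610 + 18823)*(2*(-182) + 23912) = -2787*(-364 + 23912) = -2787*23548 = -65628276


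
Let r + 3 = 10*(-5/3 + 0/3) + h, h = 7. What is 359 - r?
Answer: 1115/3 ≈ 371.67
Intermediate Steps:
r = -38/3 (r = -3 + (10*(-5/3 + 0/3) + 7) = -3 + (10*(-5*⅓ + 0*(⅓)) + 7) = -3 + (10*(-5/3 + 0) + 7) = -3 + (10*(-5/3) + 7) = -3 + (-50/3 + 7) = -3 - 29/3 = -38/3 ≈ -12.667)
359 - r = 359 - 1*(-38/3) = 359 + 38/3 = 1115/3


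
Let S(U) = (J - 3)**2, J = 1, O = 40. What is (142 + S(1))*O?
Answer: 5840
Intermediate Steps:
S(U) = 4 (S(U) = (1 - 3)**2 = (-2)**2 = 4)
(142 + S(1))*O = (142 + 4)*40 = 146*40 = 5840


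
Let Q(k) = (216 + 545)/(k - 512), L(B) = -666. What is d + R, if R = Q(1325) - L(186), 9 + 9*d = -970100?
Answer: -261272882/2439 ≈ -1.0712e+5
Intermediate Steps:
d = -970109/9 (d = -1 + (⅑)*(-970100) = -1 - 970100/9 = -970109/9 ≈ -1.0779e+5)
Q(k) = 761/(-512 + k)
R = 542219/813 (R = 761/(-512 + 1325) - 1*(-666) = 761/813 + 666 = 542219/813 ≈ 666.94)
d + R = -970109/9 + 542219/813 = -261272882/2439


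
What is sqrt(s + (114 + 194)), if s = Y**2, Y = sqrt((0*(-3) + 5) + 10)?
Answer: sqrt(323) ≈ 17.972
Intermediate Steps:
Y = sqrt(15) (Y = sqrt((0 + 5) + 10) = sqrt(5 + 10) = sqrt(15) ≈ 3.8730)
s = 15 (s = (sqrt(15))**2 = 15)
sqrt(s + (114 + 194)) = sqrt(15 + (114 + 194)) = sqrt(15 + 308) = sqrt(323)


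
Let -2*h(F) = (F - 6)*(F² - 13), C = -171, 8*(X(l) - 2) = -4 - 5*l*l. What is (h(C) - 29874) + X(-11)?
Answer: 20453839/8 ≈ 2.5567e+6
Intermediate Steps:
X(l) = 3/2 - 5*l²/8 (X(l) = 2 + (-4 - 5*l*l)/8 = 2 + (-4 - 5*l²)/8 = 2 + (-½ - 5*l²/8) = 3/2 - 5*l²/8)
h(F) = -(-13 + F²)*(-6 + F)/2 (h(F) = -(F - 6)*(F² - 13)/2 = -(-6 + F)*(-13 + F²)/2 = -(-13 + F²)*(-6 + F)/2)
(h(C) - 29874) + X(-11) = ((-39 + 3*(-171)² - ½*(-171)³ + (13/2)*(-171)) - 29874) + (3/2 - 5/8*(-11)²) = ((-39 + 3*29241 - ½*(-5000211) - 2223/2) - 29874) + (3/2 - 5/8*121) = ((-39 + 87723 + 5000211/2 - 2223/2) - 29874) + (3/2 - 605/8) = (2586678 - 29874) - 593/8 = 2556804 - 593/8 = 20453839/8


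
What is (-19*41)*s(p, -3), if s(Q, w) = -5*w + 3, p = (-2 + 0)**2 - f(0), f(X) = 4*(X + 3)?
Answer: -14022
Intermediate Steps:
f(X) = 12 + 4*X (f(X) = 4*(3 + X) = 12 + 4*X)
p = -8 (p = (-2 + 0)**2 - (12 + 4*0) = (-2)**2 - (12 + 0) = 4 - 1*12 = 4 - 12 = -8)
s(Q, w) = 3 - 5*w
(-19*41)*s(p, -3) = (-19*41)*(3 - 5*(-3)) = -779*(3 + 15) = -779*18 = -14022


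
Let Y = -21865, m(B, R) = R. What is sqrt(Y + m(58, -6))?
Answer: I*sqrt(21871) ≈ 147.89*I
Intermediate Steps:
sqrt(Y + m(58, -6)) = sqrt(-21865 - 6) = sqrt(-21871) = I*sqrt(21871)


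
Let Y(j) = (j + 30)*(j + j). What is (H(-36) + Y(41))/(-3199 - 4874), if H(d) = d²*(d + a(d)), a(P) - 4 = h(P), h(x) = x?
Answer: 82306/8073 ≈ 10.195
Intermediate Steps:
a(P) = 4 + P
Y(j) = 2*j*(30 + j) (Y(j) = (30 + j)*(2*j) = 2*j*(30 + j))
H(d) = d²*(4 + 2*d) (H(d) = d²*(d + (4 + d)) = d²*(4 + 2*d))
(H(-36) + Y(41))/(-3199 - 4874) = (2*(-36)²*(2 - 36) + 2*41*(30 + 41))/(-3199 - 4874) = (2*1296*(-34) + 2*41*71)/(-8073) = (-88128 + 5822)*(-1/8073) = -82306*(-1/8073) = 82306/8073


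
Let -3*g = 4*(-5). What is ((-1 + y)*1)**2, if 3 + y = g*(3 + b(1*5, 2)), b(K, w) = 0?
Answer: 256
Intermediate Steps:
g = 20/3 (g = -4*(-5)/3 = -1/3*(-20) = 20/3 ≈ 6.6667)
y = 17 (y = -3 + 20*(3 + 0)/3 = -3 + (20/3)*3 = -3 + 20 = 17)
((-1 + y)*1)**2 = ((-1 + 17)*1)**2 = (16*1)**2 = 16**2 = 256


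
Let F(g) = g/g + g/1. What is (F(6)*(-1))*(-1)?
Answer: 7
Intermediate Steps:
F(g) = 1 + g (F(g) = 1 + g*1 = 1 + g)
(F(6)*(-1))*(-1) = ((1 + 6)*(-1))*(-1) = (7*(-1))*(-1) = -7*(-1) = 7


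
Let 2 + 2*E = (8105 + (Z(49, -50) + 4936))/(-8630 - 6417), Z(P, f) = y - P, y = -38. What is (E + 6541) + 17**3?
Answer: 172326814/15047 ≈ 11453.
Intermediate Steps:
Z(P, f) = -38 - P
E = -21524/15047 (E = -1 + ((8105 + ((-38 - 1*49) + 4936))/(-8630 - 6417))/2 = -1 + ((8105 + ((-38 - 49) + 4936))/(-15047))/2 = -1 + ((8105 + (-87 + 4936))*(-1/15047))/2 = -1 + ((8105 + 4849)*(-1/15047))/2 = -1 + (12954*(-1/15047))/2 = -1 + (1/2)*(-12954/15047) = -1 - 6477/15047 = -21524/15047 ≈ -1.4305)
(E + 6541) + 17**3 = (-21524/15047 + 6541) + 17**3 = 98400903/15047 + 4913 = 172326814/15047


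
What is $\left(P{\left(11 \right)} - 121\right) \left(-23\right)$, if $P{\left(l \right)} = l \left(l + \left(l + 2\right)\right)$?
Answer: $-3289$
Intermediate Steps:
$P{\left(l \right)} = l \left(2 + 2 l\right)$ ($P{\left(l \right)} = l \left(l + \left(2 + l\right)\right) = l \left(2 + 2 l\right)$)
$\left(P{\left(11 \right)} - 121\right) \left(-23\right) = \left(2 \cdot 11 \left(1 + 11\right) - 121\right) \left(-23\right) = \left(2 \cdot 11 \cdot 12 - 121\right) \left(-23\right) = \left(264 - 121\right) \left(-23\right) = 143 \left(-23\right) = -3289$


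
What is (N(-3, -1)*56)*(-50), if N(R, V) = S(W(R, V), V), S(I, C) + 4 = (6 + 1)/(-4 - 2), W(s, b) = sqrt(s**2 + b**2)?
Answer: 43400/3 ≈ 14467.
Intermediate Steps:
W(s, b) = sqrt(b**2 + s**2)
S(I, C) = -31/6 (S(I, C) = -4 + (6 + 1)/(-4 - 2) = -4 + 7/(-6) = -4 + 7*(-1/6) = -4 - 7/6 = -31/6)
N(R, V) = -31/6
(N(-3, -1)*56)*(-50) = -31/6*56*(-50) = -868/3*(-50) = 43400/3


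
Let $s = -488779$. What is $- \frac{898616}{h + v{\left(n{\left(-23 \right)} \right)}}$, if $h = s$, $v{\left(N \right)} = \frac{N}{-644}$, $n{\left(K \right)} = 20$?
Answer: $\frac{18084647}{9836678} \approx 1.8385$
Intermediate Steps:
$v{\left(N \right)} = - \frac{N}{644}$ ($v{\left(N \right)} = N \left(- \frac{1}{644}\right) = - \frac{N}{644}$)
$h = -488779$
$- \frac{898616}{h + v{\left(n{\left(-23 \right)} \right)}} = - \frac{898616}{-488779 - \frac{5}{161}} = - \frac{898616}{- \frac{78693424}{161}} = \left(-898616\right) \left(- \frac{161}{78693424}\right) = \frac{18084647}{9836678}$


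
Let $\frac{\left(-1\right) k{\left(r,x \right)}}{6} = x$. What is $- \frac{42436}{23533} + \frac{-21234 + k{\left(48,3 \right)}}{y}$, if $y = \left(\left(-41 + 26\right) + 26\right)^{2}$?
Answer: $- \frac{45932552}{258863} \approx -177.44$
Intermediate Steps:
$k{\left(r,x \right)} = - 6 x$
$y = 121$ ($y = \left(-15 + 26\right)^{2} = 11^{2} = 121$)
$- \frac{42436}{23533} + \frac{-21234 + k{\left(48,3 \right)}}{y} = - \frac{42436}{23533} + \frac{-21234 - 18}{121} = \left(-42436\right) \frac{1}{23533} + \left(-21234 - 18\right) \frac{1}{121} = - \frac{42436}{23533} - \frac{1932}{11} = - \frac{45932552}{258863}$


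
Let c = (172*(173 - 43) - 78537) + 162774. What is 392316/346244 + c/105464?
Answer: 19570946573/9129069304 ≈ 2.1438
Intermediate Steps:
c = 106597 (c = (172*130 - 78537) + 162774 = (22360 - 78537) + 162774 = -56177 + 162774 = 106597)
392316/346244 + c/105464 = 392316/346244 + 106597/105464 = 392316*(1/346244) + 106597*(1/105464) = 98079/86561 + 106597/105464 = 19570946573/9129069304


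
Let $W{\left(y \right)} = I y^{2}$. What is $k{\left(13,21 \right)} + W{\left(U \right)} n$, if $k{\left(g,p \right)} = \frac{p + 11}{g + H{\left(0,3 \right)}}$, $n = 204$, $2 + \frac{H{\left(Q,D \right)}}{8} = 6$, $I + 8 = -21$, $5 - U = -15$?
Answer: $- \frac{106487968}{45} \approx -2.3664 \cdot 10^{6}$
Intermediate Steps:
$U = 20$ ($U = 5 - -15 = 5 + 15 = 20$)
$I = -29$ ($I = -8 - 21 = -29$)
$H{\left(Q,D \right)} = 32$ ($H{\left(Q,D \right)} = -16 + 8 \cdot 6 = -16 + 48 = 32$)
$k{\left(g,p \right)} = \frac{11 + p}{32 + g}$ ($k{\left(g,p \right)} = \frac{p + 11}{g + 32} = \frac{11 + p}{32 + g}$)
$W{\left(y \right)} = - 29 y^{2}$
$k{\left(13,21 \right)} + W{\left(U \right)} n = \frac{11 + 21}{32 + 13} + - 29 \cdot 20^{2} \cdot 204 = \frac{1}{45} \cdot 32 + \left(-29\right) 400 \cdot 204 = \frac{1}{45} \cdot 32 - 2366400 = \frac{32}{45} - 2366400 = - \frac{106487968}{45}$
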